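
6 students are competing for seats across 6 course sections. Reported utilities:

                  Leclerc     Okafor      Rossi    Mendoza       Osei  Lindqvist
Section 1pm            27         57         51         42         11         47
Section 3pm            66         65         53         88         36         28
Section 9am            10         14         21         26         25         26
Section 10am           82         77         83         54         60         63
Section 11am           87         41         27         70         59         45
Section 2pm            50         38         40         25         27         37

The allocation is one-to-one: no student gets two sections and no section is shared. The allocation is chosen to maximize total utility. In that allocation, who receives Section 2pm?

Lindqvist receives Section 2pm.

This is the linear assignment problem.
Optimal: Leclerc→Section 11am (87 points), Okafor→Section 1pm (57 points), Rossi→Section 10am (83 points), Mendoza→Section 3pm (88 points), Osei→Section 9am (25 points), Lindqvist→Section 2pm (37 points) — total 87+57+83+88+25+37 = 377 points.
Row-greedy (each student in turn takes its best remaining section) gives 312 points, worse by 65.
Next-best assignment: Leclerc→Section 11am, Okafor→Section 1pm, Rossi→Section 10am, Mendoza→Section 3pm, Osei→Section 2pm, Lindqvist→Section 9am = 368 points.
Swapping Osei↔Rossi (Osei→Section 10am 60 points, Rossi→Section 9am 21 points) loses 27.
Lindqvist's own top section is Section 10am (63 points), but forcing Lindqvist→Section 10am and reassigning the rest optimally gives only 360 points — worse by 17.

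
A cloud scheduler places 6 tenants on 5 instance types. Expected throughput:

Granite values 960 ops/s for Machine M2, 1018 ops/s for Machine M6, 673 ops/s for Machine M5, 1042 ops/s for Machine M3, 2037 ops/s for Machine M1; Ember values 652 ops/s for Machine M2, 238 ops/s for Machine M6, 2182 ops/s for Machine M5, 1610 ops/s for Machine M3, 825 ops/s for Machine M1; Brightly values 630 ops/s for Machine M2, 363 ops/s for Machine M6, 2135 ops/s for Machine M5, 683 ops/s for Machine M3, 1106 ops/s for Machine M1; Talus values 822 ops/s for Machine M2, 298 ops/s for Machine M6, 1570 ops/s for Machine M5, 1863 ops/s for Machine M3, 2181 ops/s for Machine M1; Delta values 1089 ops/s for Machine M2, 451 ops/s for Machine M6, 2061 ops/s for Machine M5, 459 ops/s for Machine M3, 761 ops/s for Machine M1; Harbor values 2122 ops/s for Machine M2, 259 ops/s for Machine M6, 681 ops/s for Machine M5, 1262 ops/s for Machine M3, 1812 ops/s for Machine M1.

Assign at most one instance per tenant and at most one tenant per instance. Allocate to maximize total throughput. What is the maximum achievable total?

Optimal: Harbor→Machine M2 (2122 ops/s), Granite→Machine M6 (1018 ops/s), Brightly→Machine M5 (2135 ops/s), Ember→Machine M3 (1610 ops/s), Talus→Machine M1 (2181 ops/s) — total 2122+1018+2135+1610+2181 = 9066 ops/s.
Max-entry greedy (repeatedly take the single best remaining cell) gives 7978 ops/s, worse by 1088.
Next-best assignment: Harbor→Machine M2, Granite→Machine M6, Delta→Machine M5, Ember→Machine M3, Talus→Machine M1 = 8992 ops/s.
Every other assignment is strictly worse.

Max total: 9066 ops/s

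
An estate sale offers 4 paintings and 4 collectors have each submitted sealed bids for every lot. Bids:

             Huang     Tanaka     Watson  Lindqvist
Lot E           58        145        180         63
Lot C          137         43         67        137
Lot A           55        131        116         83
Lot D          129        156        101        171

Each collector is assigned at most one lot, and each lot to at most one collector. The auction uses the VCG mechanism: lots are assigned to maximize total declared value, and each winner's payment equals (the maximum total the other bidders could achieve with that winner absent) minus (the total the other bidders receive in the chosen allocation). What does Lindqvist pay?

Efficient allocation: Huang→Lot C ($137), Tanaka→Lot A ($131), Watson→Lot E ($180), Lindqvist→Lot D ($171); total welfare W = $619.
Lindqvist receives Lot D at value $171, so the others get W − 171 = $448.
Without Lindqvist: best allocation of the remaining 3 bidders over all 4 lots is Huang→Lot C ($137), Tanaka→Lot D ($156), Watson→Lot E ($180), total $473.
VCG payment = (others' best without Lindqvist) − (others' welfare with Lindqvist) = 473 − 448 = $25.

Lindqvist pays $25.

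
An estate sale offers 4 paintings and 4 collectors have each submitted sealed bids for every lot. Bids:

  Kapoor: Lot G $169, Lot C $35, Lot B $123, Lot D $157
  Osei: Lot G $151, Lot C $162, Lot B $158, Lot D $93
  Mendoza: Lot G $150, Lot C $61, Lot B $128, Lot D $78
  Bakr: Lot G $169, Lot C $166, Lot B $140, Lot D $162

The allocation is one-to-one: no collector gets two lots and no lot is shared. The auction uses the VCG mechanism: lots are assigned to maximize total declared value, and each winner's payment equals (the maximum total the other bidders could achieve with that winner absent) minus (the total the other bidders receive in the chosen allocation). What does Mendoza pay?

Mendoza pays $12.

Efficient allocation: Kapoor→Lot D ($157), Osei→Lot B ($158), Mendoza→Lot G ($150), Bakr→Lot C ($166); total welfare W = $631.
Mendoza receives Lot G at value $150, so the others get W − 150 = $481.
Without Mendoza: best allocation of the remaining 3 bidders over all 4 lots is Kapoor→Lot G ($169), Osei→Lot C ($162), Bakr→Lot D ($162), total $493.
VCG payment = (others' best without Mendoza) − (others' welfare with Mendoza) = 493 − 481 = $12.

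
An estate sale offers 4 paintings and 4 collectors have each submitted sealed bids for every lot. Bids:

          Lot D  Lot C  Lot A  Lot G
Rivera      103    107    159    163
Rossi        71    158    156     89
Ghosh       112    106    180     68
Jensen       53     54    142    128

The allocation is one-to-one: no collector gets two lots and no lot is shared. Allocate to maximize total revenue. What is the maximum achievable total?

This is the linear assignment problem.
Optimal: Rivera→Lot G ($163), Rossi→Lot C ($158), Ghosh→Lot D ($112), Jensen→Lot A ($142) — total 163+158+112+142 = $575.
Max-entry greedy (repeatedly take the single best remaining cell) gives $554, worse by 21.
Every other assignment is strictly worse.

Maximum total: $575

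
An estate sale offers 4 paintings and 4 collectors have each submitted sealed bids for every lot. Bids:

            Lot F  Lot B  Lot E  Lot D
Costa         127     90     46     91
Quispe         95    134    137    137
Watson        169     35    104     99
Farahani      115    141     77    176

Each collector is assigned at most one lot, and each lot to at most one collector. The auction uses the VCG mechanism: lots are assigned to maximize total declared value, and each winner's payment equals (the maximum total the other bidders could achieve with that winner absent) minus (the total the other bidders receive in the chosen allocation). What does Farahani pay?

Farahani pays $1.

Efficient allocation: Costa→Lot B ($90), Quispe→Lot E ($137), Watson→Lot F ($169), Farahani→Lot D ($176); total welfare W = $572.
Farahani receives Lot D at value $176, so the others get W − 176 = $396.
Without Farahani: best allocation of the remaining 3 bidders over all 4 lots is Costa→Lot D ($91), Quispe→Lot E ($137), Watson→Lot F ($169), total $397.
VCG payment = (others' best without Farahani) − (others' welfare with Farahani) = 397 − 396 = $1.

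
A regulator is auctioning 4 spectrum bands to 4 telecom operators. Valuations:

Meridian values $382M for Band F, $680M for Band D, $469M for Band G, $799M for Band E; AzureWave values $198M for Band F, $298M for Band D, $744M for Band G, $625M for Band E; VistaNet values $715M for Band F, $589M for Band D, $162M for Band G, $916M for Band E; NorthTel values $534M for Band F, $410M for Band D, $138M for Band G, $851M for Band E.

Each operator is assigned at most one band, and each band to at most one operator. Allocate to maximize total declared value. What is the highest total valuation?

Max total: $2990M

Optimal: Meridian→Band D ($680M), AzureWave→Band G ($744M), VistaNet→Band F ($715M), NorthTel→Band E ($851M) — total 680+744+715+851 = $2990M.
Max-entry greedy (repeatedly take the single best remaining cell) gives $2874M, worse by 116.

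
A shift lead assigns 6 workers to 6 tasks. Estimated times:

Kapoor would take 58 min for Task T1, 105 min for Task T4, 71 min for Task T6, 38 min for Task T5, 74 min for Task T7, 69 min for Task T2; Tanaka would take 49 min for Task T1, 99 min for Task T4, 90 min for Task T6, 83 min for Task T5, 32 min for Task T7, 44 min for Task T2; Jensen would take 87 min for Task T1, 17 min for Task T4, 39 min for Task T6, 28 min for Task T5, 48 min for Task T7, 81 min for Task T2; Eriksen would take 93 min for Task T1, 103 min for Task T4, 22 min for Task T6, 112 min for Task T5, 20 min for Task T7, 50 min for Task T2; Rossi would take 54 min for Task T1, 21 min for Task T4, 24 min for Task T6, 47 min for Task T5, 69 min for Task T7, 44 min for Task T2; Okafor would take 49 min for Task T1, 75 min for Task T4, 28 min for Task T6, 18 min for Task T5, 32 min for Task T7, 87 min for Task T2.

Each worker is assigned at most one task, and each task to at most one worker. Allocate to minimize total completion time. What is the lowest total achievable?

Optimal: Kapoor→Task T1 (58 min), Tanaka→Task T2 (44 min), Jensen→Task T4 (17 min), Eriksen→Task T7 (20 min), Rossi→Task T6 (24 min), Okafor→Task T5 (18 min) — total 58+44+17+20+24+18 = 181 min.
Row-greedy (each worker in turn takes its cheapest remaining task) gives 202 min, worse by 21.
Swapping Rossi↔Tanaka (Rossi→Task T2 44 min, Tanaka→Task T6 90 min) adds 66.

Minimum total: 181 min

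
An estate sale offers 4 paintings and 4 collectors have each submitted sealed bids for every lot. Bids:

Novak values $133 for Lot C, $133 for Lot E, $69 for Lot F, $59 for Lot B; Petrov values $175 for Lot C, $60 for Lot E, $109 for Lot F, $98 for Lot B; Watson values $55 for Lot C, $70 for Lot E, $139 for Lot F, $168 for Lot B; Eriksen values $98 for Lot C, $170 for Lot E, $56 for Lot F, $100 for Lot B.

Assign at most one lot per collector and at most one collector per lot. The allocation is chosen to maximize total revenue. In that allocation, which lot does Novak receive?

Novak receives Lot F.

Optimal: Novak→Lot F ($69), Petrov→Lot C ($175), Watson→Lot B ($168), Eriksen→Lot E ($170) — total 69+175+168+170 = $582.
Column-greedy (each lot in turn goes to its best remaining collector) gives $543, worse by 39.
Next-best assignment: Novak→Lot C, Petrov→Lot F, Watson→Lot B, Eriksen→Lot E = $580.
Every other assignment is strictly worse.
Novak's own top lot is Lot C ($133), but forcing Novak→Lot C and reassigning the rest optimally gives only $580 — worse by 2.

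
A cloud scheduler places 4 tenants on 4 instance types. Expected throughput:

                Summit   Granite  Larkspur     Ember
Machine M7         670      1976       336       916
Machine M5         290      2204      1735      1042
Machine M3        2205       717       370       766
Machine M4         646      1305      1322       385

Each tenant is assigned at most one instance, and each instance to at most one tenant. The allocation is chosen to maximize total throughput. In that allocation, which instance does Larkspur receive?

Treat this as an assignment problem: match each tenant to one instance.
Optimal: Summit→Machine M3 (2205 ops/s), Granite→Machine M5 (2204 ops/s), Larkspur→Machine M4 (1322 ops/s), Ember→Machine M7 (916 ops/s) — total 2205+2204+1322+916 = 6647 ops/s.
Next-best assignment: Summit→Machine M3, Granite→Machine M7, Larkspur→Machine M4, Ember→Machine M5 = 6545 ops/s.
Larkspur's own top instance is Machine M5 (1735 ops/s), but forcing Larkspur→Machine M5 and reassigning the rest optimally gives only 6301 ops/s — worse by 346.

Larkspur receives Machine M4.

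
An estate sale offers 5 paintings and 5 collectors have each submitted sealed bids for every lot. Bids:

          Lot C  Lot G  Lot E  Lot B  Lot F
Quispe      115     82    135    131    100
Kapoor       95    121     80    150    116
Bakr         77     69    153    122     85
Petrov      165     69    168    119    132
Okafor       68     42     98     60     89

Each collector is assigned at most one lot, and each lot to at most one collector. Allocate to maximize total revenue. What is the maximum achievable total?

Max total: $659

Optimal: Quispe→Lot B ($131), Kapoor→Lot G ($121), Bakr→Lot E ($153), Petrov→Lot C ($165), Okafor→Lot F ($89) — total 131+121+153+165+89 = $659.
Row-greedy (each collector in turn takes its best remaining lot) gives $577, worse by 82.
Checked against all permutations: $659 is optimal.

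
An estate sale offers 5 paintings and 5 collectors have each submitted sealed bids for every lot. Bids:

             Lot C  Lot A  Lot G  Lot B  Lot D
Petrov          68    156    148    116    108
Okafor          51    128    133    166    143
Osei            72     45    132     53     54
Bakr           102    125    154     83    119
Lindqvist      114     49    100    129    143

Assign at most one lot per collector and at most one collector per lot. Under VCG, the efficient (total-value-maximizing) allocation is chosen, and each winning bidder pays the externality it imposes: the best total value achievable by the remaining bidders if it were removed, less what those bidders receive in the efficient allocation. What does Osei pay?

Efficient allocation: Petrov→Lot A ($156), Okafor→Lot B ($166), Osei→Lot G ($132), Bakr→Lot C ($102), Lindqvist→Lot D ($143); total welfare W = $699.
Osei receives Lot G at value $132, so the others get W − 132 = $567.
Without Osei: best allocation of the remaining 4 bidders over all 5 lots is Petrov→Lot A ($156), Okafor→Lot B ($166), Bakr→Lot G ($154), Lindqvist→Lot D ($143), total $619.
VCG payment = (others' best without Osei) − (others' welfare with Osei) = 619 − 567 = $52.

Osei pays $52.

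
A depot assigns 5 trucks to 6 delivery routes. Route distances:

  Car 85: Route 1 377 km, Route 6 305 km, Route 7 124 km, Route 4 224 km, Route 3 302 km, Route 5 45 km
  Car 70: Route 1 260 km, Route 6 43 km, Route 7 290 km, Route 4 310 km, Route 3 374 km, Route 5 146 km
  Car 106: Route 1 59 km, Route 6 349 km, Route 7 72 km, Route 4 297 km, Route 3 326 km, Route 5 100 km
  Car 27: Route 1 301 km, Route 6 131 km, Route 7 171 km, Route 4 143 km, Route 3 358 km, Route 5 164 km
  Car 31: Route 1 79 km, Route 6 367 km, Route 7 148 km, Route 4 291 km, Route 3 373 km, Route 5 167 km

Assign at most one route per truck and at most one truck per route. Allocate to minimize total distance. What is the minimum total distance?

Min total: 382 km

Optimal: Car 85→Route 5 (45 km), Car 70→Route 6 (43 km), Car 106→Route 7 (72 km), Car 27→Route 4 (143 km), Car 31→Route 1 (79 km) — total 45+43+72+143+79 = 382 km.
Column-greedy (each route in turn goes to its cheapest remaining truck) gives 742 km, worse by 360.
Next-best assignment: Car 85→Route 5, Car 70→Route 6, Car 106→Route 1, Car 27→Route 4, Car 31→Route 7 = 438 km.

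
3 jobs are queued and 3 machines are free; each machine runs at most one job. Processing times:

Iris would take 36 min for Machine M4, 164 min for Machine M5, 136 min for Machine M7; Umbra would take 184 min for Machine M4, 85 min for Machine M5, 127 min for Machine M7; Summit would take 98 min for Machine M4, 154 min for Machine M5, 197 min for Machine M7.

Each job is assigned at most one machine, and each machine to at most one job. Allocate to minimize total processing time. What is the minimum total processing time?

Optimal: Iris→Machine M4 (36 min), Umbra→Machine M7 (127 min), Summit→Machine M5 (154 min) — total 36+127+154 = 317 min.
Min-entry greedy (repeatedly take the single cheapest remaining cell) gives 318 min, worse by 1.
Next-best assignment: Iris→Machine M4, Umbra→Machine M5, Summit→Machine M7 = 318 min.
Swapping Summit↔Iris (Summit→Machine M4 98 min, Iris→Machine M5 164 min) adds 72.

Min total: 317 min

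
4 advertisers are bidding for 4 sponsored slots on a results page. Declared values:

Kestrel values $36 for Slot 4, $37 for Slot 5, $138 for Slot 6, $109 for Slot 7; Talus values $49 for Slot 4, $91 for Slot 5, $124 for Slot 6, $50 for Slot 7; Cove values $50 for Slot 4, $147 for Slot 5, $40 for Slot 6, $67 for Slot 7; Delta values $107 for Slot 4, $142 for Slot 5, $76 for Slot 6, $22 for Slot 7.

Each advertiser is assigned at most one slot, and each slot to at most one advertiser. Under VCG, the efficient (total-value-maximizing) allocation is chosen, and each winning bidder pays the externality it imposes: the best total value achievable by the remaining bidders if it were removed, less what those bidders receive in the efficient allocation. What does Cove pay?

Cove pays $35.

Efficient allocation: Kestrel→Slot 7 ($109), Talus→Slot 6 ($124), Cove→Slot 5 ($147), Delta→Slot 4 ($107); total welfare W = $487.
Cove receives Slot 5 at value $147, so the others get W − 147 = $340.
Without Cove: best allocation of the remaining 3 bidders over all 4 slots is Kestrel→Slot 7 ($109), Talus→Slot 6 ($124), Delta→Slot 5 ($142), total $375.
VCG payment = (others' best without Cove) − (others' welfare with Cove) = 375 − 340 = $35.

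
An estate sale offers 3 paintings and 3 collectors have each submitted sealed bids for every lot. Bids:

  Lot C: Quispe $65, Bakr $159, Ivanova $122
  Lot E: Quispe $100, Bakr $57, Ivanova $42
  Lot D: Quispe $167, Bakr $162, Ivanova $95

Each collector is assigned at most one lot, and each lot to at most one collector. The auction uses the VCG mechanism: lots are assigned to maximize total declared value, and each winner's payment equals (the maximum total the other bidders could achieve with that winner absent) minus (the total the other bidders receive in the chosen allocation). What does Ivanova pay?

Efficient allocation: Quispe→Lot E ($100), Bakr→Lot D ($162), Ivanova→Lot C ($122); total welfare W = $384.
Ivanova receives Lot C at value $122, so the others get W − 122 = $262.
Without Ivanova: best allocation of the remaining 2 bidders over all 3 lots is Quispe→Lot D ($167), Bakr→Lot C ($159), total $326.
VCG payment = (others' best without Ivanova) − (others' welfare with Ivanova) = 326 − 262 = $64.

Ivanova pays $64.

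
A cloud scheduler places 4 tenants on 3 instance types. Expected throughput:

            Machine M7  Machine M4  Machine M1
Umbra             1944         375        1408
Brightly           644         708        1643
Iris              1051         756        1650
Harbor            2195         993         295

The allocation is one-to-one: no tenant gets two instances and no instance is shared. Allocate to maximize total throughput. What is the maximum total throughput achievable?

Max total: 4594 ops/s

Optimal: Harbor→Machine M7 (2195 ops/s), Iris→Machine M4 (756 ops/s), Brightly→Machine M1 (1643 ops/s) — total 2195+756+1643 = 4594 ops/s.
Row-greedy (each tenant in turn takes its best remaining instance) gives 4343 ops/s, worse by 251.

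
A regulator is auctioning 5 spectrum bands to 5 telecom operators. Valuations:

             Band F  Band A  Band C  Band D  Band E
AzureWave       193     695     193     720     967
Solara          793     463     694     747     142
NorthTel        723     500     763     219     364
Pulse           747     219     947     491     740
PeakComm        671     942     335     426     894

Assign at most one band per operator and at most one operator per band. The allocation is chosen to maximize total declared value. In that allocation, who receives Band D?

This is the linear assignment problem.
Optimal: AzureWave→Band E ($967M), Solara→Band D ($747M), NorthTel→Band F ($723M), Pulse→Band C ($947M), PeakComm→Band A ($942M) — total 967+747+723+947+942 = $4326M.
Max-entry greedy (repeatedly take the single best remaining cell) gives $3868M, worse by 458.
Next-best assignment: AzureWave→Band E, Solara→Band D, NorthTel→Band C, Pulse→Band F, PeakComm→Band A = $4166M.
Swapping NorthTel↔PeakComm (NorthTel→Band A $500M, PeakComm→Band F $671M) loses 494.
Solara's own top band is Band F ($793M), but forcing Solara→Band F and reassigning the rest optimally gives only $3958M — worse by 368.

Solara receives Band D.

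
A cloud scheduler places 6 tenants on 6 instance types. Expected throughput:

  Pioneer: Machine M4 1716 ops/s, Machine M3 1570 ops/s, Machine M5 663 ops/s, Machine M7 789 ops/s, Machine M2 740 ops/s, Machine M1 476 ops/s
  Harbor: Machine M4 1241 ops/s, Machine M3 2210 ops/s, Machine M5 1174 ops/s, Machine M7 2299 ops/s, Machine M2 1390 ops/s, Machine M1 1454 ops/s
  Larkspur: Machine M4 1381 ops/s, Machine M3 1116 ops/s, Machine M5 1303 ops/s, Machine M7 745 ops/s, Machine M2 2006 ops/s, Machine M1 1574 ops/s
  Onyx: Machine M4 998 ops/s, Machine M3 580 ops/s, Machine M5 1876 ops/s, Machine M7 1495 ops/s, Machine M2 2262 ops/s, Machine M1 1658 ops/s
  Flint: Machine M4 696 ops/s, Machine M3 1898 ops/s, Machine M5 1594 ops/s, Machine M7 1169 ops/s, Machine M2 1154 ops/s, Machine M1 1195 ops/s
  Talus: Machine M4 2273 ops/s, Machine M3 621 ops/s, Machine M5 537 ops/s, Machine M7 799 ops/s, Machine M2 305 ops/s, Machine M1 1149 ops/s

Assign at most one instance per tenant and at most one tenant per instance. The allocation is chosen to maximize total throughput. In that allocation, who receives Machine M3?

Optimal: Pioneer→Machine M3 (1570 ops/s), Harbor→Machine M7 (2299 ops/s), Larkspur→Machine M1 (1574 ops/s), Onyx→Machine M2 (2262 ops/s), Flint→Machine M5 (1594 ops/s), Talus→Machine M4 (2273 ops/s) — total 1570+2299+1574+2262+1594+2273 = 11572 ops/s.
Row-greedy (each tenant in turn takes its best remaining instance) gives 10944 ops/s, worse by 628.
Next-best assignment: Pioneer→Machine M3, Harbor→Machine M7, Larkspur→Machine M2, Onyx→Machine M1, Flint→Machine M5, Talus→Machine M4 = 11400 ops/s.
Swapping Onyx↔Larkspur (Onyx→Machine M1 1658 ops/s, Larkspur→Machine M2 2006 ops/s) loses 172.
Checked against all permutations: 11572 ops/s is optimal.
Pioneer's own top instance is Machine M4 (1716 ops/s), but forcing Pioneer→Machine M4 and reassigning the rest optimally gives only 10944 ops/s — worse by 628.

Pioneer receives Machine M3.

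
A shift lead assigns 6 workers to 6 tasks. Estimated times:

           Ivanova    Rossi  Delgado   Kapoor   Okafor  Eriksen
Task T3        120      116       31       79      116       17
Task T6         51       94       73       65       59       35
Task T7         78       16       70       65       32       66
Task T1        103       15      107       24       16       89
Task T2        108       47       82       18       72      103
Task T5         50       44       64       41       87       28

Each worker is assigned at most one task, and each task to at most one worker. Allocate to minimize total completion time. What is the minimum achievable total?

This is a one-to-one assignment (minimum-cost bipartite matching).
Optimal: Ivanova→Task T6 (51 min), Rossi→Task T7 (16 min), Delgado→Task T3 (31 min), Kapoor→Task T2 (18 min), Okafor→Task T1 (16 min), Eriksen→Task T5 (28 min) — total 51+16+31+18+16+28 = 160 min.
Row-greedy (each worker in turn takes its cheapest remaining task) gives 181 min, worse by 21.

Minimum total: 160 min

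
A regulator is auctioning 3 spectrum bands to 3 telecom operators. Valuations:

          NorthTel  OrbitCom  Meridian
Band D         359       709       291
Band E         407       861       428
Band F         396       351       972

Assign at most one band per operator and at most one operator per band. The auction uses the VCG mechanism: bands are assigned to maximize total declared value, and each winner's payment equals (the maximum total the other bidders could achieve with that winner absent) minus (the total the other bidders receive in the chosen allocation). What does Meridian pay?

Efficient allocation: NorthTel→Band D ($359M), OrbitCom→Band E ($861M), Meridian→Band F ($972M); total welfare W = $2192M.
Meridian receives Band F at value $972M, so the others get W − 972 = $1220M.
Without Meridian: best allocation of the remaining 2 bidders over all 3 bands is NorthTel→Band F ($396M), OrbitCom→Band E ($861M), total $1257M.
VCG payment = (others' best without Meridian) − (others' welfare with Meridian) = 1257 − 1220 = $37M.

Meridian pays $37M.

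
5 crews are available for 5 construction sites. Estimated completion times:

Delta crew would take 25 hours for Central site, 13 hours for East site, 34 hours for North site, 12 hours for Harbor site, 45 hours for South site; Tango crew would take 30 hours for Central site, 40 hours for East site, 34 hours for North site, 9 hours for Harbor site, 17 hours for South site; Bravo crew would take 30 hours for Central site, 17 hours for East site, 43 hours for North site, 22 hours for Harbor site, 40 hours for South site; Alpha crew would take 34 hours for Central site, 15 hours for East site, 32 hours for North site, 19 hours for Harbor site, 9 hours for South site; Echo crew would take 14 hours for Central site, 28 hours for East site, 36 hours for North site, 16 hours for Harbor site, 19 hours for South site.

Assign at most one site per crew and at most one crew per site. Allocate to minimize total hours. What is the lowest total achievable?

Minimum total: 83 hours

Optimal: Delta crew→North site (34 hours), Tango crew→Harbor site (9 hours), Bravo crew→East site (17 hours), Alpha crew→South site (9 hours), Echo crew→Central site (14 hours) — total 34+9+17+9+14 = 83 hours.
Next-best assignment: Delta crew→Harbor site, Tango crew→North site, Bravo crew→East site, Alpha crew→South site, Echo crew→Central site = 86 hours.
No other one-to-one assignment undercuts 83 hours.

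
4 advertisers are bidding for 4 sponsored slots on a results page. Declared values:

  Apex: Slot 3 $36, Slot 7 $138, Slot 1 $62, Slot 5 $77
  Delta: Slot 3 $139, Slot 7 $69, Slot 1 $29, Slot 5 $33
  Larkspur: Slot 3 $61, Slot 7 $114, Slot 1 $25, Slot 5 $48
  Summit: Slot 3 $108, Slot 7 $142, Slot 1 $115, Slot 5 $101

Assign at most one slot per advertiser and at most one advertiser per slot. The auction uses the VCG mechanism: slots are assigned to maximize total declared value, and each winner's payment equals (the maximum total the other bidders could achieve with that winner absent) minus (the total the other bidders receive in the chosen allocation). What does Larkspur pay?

Larkspur pays $61.

Efficient allocation: Apex→Slot 5 ($77), Delta→Slot 3 ($139), Larkspur→Slot 7 ($114), Summit→Slot 1 ($115); total welfare W = $445.
Larkspur receives Slot 7 at value $114, so the others get W − 114 = $331.
Without Larkspur: best allocation of the remaining 3 bidders over all 4 slots is Apex→Slot 7 ($138), Delta→Slot 3 ($139), Summit→Slot 1 ($115), total $392.
VCG payment = (others' best without Larkspur) − (others' welfare with Larkspur) = 392 − 331 = $61.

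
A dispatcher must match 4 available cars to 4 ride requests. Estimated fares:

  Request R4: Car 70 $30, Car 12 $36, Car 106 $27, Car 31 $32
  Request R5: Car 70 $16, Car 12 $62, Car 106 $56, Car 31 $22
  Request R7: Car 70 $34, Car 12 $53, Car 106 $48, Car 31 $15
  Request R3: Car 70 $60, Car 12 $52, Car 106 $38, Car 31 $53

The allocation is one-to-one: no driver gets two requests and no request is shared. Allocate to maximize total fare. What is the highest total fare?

Max total: $202

Optimal: Car 70→Request R3 ($60), Car 12→Request R5 ($62), Car 106→Request R7 ($48), Car 31→Request R4 ($32) — total 60+62+48+32 = $202.
Column-greedy (each request in turn goes to its best remaining driver) gives $179, worse by 23.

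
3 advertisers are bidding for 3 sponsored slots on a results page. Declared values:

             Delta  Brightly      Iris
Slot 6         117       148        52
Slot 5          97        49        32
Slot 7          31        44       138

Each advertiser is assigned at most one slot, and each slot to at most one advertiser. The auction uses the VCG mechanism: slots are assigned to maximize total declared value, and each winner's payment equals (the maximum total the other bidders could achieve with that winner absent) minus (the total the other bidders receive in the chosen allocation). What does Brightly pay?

Brightly pays $20.

Efficient allocation: Delta→Slot 5 ($97), Brightly→Slot 6 ($148), Iris→Slot 7 ($138); total welfare W = $383.
Brightly receives Slot 6 at value $148, so the others get W − 148 = $235.
Without Brightly: best allocation of the remaining 2 bidders over all 3 slots is Delta→Slot 6 ($117), Iris→Slot 7 ($138), total $255.
VCG payment = (others' best without Brightly) − (others' welfare with Brightly) = 255 − 235 = $20.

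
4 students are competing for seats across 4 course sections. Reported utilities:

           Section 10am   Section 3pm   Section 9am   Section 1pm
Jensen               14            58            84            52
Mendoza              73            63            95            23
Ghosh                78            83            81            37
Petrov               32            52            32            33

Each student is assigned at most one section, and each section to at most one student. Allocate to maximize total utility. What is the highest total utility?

Maximum total: 277 points

Optimal: Jensen→Section 1pm (52 points), Mendoza→Section 9am (95 points), Ghosh→Section 10am (78 points), Petrov→Section 3pm (52 points) — total 52+95+78+52 = 277 points.
Max-entry greedy (repeatedly take the single best remaining cell) gives 262 points, worse by 15.
Swapping Jensen↔Ghosh (Jensen→Section 10am 14 points, Ghosh→Section 1pm 37 points) loses 79.
Every other assignment is strictly worse.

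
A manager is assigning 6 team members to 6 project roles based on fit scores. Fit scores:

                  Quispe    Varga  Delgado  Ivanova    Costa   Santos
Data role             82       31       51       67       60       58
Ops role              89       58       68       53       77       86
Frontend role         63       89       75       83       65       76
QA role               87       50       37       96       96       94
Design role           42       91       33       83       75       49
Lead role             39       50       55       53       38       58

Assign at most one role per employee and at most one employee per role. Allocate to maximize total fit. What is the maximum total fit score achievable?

Maximum total: 493 pts

This is a one-to-one assignment (maximum-weight bipartite matching).
Optimal: Quispe→Data role (82 pts), Varga→Design role (91 pts), Delgado→Lead role (55 pts), Ivanova→Frontend role (83 pts), Costa→QA role (96 pts), Santos→Ops role (86 pts) — total 82+91+55+83+96+86 = 493 pts.
Swapping Varga↔Quispe (Varga→Data role 31 pts, Quispe→Design role 42 pts) loses 100.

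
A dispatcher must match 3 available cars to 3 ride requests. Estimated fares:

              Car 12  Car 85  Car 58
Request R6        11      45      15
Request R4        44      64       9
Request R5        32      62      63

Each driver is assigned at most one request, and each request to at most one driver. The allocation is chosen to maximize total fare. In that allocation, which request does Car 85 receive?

Car 85 receives Request R6.

Treat this as an assignment problem: match each driver to one request.
Optimal: Car 12→Request R4 ($44), Car 85→Request R6 ($45), Car 58→Request R5 ($63) — total 44+45+63 = $152.
Max-entry greedy (repeatedly take the single best remaining cell) gives $138, worse by 14.
Next-best assignment: Car 12→Request R6, Car 85→Request R4, Car 58→Request R5 = $138.
Checked against all permutations: $152 is optimal.
Car 85's own top request is Request R4 ($64), but forcing Car 85→Request R4 and reassigning the rest optimally gives only $138 — worse by 14.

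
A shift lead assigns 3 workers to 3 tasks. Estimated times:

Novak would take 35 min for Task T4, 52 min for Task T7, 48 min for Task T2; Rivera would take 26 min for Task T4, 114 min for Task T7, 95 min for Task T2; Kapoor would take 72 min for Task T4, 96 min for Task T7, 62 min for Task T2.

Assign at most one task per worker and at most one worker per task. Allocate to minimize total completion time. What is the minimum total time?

Min total: 140 min

This is the linear assignment problem.
Optimal: Novak→Task T7 (52 min), Rivera→Task T4 (26 min), Kapoor→Task T2 (62 min) — total 52+26+62 = 140 min.
Next-best assignment: Novak→Task T2, Rivera→Task T4, Kapoor→Task T7 = 170 min.
No other one-to-one assignment undercuts 140 min.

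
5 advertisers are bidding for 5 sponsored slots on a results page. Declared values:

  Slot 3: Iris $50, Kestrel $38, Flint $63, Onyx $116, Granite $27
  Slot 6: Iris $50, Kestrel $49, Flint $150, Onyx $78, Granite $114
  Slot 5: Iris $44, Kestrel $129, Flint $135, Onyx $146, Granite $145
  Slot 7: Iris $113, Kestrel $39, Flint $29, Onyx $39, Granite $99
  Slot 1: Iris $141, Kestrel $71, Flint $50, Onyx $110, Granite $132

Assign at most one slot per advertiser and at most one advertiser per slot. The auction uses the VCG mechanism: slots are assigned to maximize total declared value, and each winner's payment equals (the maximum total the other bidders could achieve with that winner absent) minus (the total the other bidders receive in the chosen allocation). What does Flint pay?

Flint pays $10.

Efficient allocation: Iris→Slot 7 ($113), Kestrel→Slot 5 ($129), Flint→Slot 6 ($150), Onyx→Slot 3 ($116), Granite→Slot 1 ($132); total welfare W = $640.
Flint receives Slot 6 at value $150, so the others get W − 150 = $490.
Without Flint: best allocation of the remaining 4 bidders over all 5 slots is Iris→Slot 1 ($141), Kestrel→Slot 5 ($129), Onyx→Slot 3 ($116), Granite→Slot 6 ($114), total $500.
VCG payment = (others' best without Flint) − (others' welfare with Flint) = 500 − 490 = $10.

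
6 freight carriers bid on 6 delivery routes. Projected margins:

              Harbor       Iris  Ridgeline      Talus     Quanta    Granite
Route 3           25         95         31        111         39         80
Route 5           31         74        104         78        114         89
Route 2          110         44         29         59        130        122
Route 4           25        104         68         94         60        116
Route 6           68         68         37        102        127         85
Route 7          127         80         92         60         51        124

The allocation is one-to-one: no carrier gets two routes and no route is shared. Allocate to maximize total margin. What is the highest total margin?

Max total: $695k

Optimal: Harbor→Route 7 ($127k), Iris→Route 4 ($104k), Ridgeline→Route 5 ($104k), Talus→Route 3 ($111k), Quanta→Route 6 ($127k), Granite→Route 2 ($122k) — total 127+104+104+111+127+122 = $695k.
Swapping Talus↔Iris (Talus→Route 4 $94k, Iris→Route 3 $95k) loses 26.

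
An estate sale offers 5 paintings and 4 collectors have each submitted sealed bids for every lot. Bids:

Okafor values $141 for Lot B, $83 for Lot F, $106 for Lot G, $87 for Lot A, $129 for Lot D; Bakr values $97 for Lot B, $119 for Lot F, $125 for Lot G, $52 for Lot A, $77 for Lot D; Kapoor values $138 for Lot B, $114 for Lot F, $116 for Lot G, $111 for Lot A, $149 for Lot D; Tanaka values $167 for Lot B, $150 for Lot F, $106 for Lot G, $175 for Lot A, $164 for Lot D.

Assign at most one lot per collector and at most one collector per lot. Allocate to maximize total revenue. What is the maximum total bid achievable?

Optimal: Okafor→Lot B ($141), Bakr→Lot G ($125), Kapoor→Lot D ($149), Tanaka→Lot A ($175) — total 141+125+149+175 = $590.
Next-best assignment: Okafor→Lot B, Bakr→Lot F, Kapoor→Lot D, Tanaka→Lot A = $584.
Checked against all permutations: $590 is optimal.

Maximum total: $590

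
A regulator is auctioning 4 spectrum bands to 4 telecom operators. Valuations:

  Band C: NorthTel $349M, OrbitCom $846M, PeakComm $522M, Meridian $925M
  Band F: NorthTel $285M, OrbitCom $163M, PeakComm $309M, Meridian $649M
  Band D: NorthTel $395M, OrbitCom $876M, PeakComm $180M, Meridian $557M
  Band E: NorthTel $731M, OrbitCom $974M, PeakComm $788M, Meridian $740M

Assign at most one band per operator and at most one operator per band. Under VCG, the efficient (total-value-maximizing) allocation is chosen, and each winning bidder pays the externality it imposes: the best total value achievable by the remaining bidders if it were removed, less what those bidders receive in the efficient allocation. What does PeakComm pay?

Efficient allocation: NorthTel→Band F ($285M), OrbitCom→Band D ($876M), PeakComm→Band E ($788M), Meridian→Band C ($925M); total welfare W = $2874M.
PeakComm receives Band E at value $788M, so the others get W − 788 = $2086M.
Without PeakComm: best allocation of the remaining 3 bidders over all 4 bands is NorthTel→Band E ($731M), OrbitCom→Band D ($876M), Meridian→Band C ($925M), total $2532M.
VCG payment = (others' best without PeakComm) − (others' welfare with PeakComm) = 2532 − 2086 = $446M.

PeakComm pays $446M.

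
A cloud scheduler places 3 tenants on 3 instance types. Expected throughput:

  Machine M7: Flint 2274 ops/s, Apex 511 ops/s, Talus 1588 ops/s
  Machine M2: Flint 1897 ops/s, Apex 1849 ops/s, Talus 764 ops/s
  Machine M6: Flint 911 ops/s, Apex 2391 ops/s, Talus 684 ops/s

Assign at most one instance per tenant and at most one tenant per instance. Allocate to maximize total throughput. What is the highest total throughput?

Max total: 5876 ops/s

This is a one-to-one assignment (maximum-weight bipartite matching).
Optimal: Flint→Machine M2 (1897 ops/s), Apex→Machine M6 (2391 ops/s), Talus→Machine M7 (1588 ops/s) — total 1897+2391+1588 = 5876 ops/s.
Column-greedy (each instance in turn goes to its best remaining tenant) gives 4807 ops/s, worse by 1069.
Checked against all permutations: 5876 ops/s is optimal.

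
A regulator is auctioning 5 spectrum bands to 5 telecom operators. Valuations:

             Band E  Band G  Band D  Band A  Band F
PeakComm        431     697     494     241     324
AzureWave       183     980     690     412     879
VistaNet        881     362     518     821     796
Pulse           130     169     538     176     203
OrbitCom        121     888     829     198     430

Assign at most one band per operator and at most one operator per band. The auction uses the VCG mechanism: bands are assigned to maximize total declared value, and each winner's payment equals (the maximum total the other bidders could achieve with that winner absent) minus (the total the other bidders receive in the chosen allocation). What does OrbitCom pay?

OrbitCom pays $326M.

Efficient allocation: PeakComm→Band E ($431M), AzureWave→Band F ($879M), VistaNet→Band A ($821M), Pulse→Band D ($538M), OrbitCom→Band G ($888M); total welfare W = $3557M.
OrbitCom receives Band G at value $888M, so the others get W − 888 = $2669M.
Without OrbitCom: best allocation of the remaining 4 bidders over all 5 bands is PeakComm→Band G ($697M), AzureWave→Band F ($879M), VistaNet→Band E ($881M), Pulse→Band D ($538M), total $2995M.
VCG payment = (others' best without OrbitCom) − (others' welfare with OrbitCom) = 2995 − 2669 = $326M.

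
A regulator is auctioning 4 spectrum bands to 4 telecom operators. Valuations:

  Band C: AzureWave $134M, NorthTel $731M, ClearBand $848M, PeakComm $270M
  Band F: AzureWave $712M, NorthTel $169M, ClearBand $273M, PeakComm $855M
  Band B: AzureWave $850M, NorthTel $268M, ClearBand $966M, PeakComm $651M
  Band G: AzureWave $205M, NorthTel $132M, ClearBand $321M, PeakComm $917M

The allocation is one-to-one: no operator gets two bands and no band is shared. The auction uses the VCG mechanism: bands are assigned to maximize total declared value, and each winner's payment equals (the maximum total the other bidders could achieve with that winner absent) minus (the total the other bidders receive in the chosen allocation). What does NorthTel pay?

Efficient allocation: AzureWave→Band F ($712M), NorthTel→Band C ($731M), ClearBand→Band B ($966M), PeakComm→Band G ($917M); total welfare W = $3326M.
NorthTel receives Band C at value $731M, so the others get W − 731 = $2595M.
Without NorthTel: best allocation of the remaining 3 bidders over all 4 bands is AzureWave→Band B ($850M), ClearBand→Band C ($848M), PeakComm→Band G ($917M), total $2615M.
VCG payment = (others' best without NorthTel) − (others' welfare with NorthTel) = 2615 − 2595 = $20M.

NorthTel pays $20M.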